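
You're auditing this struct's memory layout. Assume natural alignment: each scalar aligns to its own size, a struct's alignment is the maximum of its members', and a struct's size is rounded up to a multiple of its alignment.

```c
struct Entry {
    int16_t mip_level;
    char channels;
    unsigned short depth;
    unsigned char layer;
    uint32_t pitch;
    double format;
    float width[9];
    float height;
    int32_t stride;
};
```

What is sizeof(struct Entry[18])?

mip_level at 0 (size 2, align 2) → ends 2
channels at 2 (size 1, align 1) → ends 3
pad 1 to align 2 for depth
depth at 4 (size 2, align 2) → ends 6
layer at 6 (size 1, align 1) → ends 7
pad 1 to align 4 for pitch
pitch at 8 (size 4, align 4) → ends 12
pad 4 to align 8 for format
format at 16 (size 8, align 8) → ends 24
width at 24 (size 36, align 4) → ends 60
height at 60 (size 4, align 4) → ends 64
stride at 64 (size 4, align 4) → ends 68
tail pad 4 to reach multiple of 8
total 72 bytes, alignment 8
array of 18: 18 × 72 = 1296

1296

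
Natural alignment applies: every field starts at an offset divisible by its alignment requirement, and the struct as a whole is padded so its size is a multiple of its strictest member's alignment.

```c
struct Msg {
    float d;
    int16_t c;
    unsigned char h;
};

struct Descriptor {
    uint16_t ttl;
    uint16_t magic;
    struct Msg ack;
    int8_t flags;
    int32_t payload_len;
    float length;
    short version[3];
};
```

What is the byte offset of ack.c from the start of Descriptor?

Msg: 0..4  d  (4B, 4-aligned); 4..6  c  (2B, 2-aligned); 6..7  h  (1B, 1-aligned); 7..8  -- tail padding (1B); sizeof = 8, alignof = 4
0..2  ttl  (2B, 2-aligned)
2..4  magic  (2B, 2-aligned)
4..12  ack  (8B, 4-aligned)
within Msg: c at 4
4 + 4 = 8

8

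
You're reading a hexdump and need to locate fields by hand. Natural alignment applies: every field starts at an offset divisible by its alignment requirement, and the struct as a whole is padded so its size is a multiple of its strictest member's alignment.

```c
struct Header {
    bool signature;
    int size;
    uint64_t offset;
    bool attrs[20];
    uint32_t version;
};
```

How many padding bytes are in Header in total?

0..1  signature  (1B, 1-aligned)
1..4  -- padding (3B)
4..8  size  (4B, 4-aligned)
8..16  offset  (8B, 8-aligned)
16..36  attrs  (20B, 1-aligned)
36..40  version  (4B, 4-aligned)
sizeof = 40, alignof = 8
data bytes 37, size 40 → padding 3

3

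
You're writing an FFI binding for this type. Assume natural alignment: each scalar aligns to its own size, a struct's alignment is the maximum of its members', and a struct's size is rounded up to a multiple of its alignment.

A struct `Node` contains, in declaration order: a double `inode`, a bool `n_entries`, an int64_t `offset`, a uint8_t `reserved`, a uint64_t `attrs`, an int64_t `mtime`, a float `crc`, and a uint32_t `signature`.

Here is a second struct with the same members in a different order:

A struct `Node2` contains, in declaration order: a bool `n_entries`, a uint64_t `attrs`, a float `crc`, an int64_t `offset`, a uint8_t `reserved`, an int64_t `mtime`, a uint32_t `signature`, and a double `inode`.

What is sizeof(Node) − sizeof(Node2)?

-8

inode at 0 (size 8, align 8) → ends 8
n_entries at 8 (size 1, align 1) → ends 9
pad 7 to align 8 for offset
offset at 16 (size 8, align 8) → ends 24
reserved at 24 (size 1, align 1) → ends 25
pad 7 to align 8 for attrs
attrs at 32 (size 8, align 8) → ends 40
mtime at 40 (size 8, align 8) → ends 48
crc at 48 (size 4, align 4) → ends 52
signature at 52 (size 4, align 4) → ends 56
total 56 bytes, alignment 8
— Node2 —
n_entries at 0 (size 1, align 1) → ends 1
pad 7 to align 8 for attrs
attrs at 8 (size 8, align 8) → ends 16
crc at 16 (size 4, align 4) → ends 20
pad 4 to align 8 for offset
offset at 24 (size 8, align 8) → ends 32
reserved at 32 (size 1, align 1) → ends 33
pad 7 to align 8 for mtime
mtime at 40 (size 8, align 8) → ends 48
signature at 48 (size 4, align 4) → ends 52
pad 4 to align 8 for inode
inode at 56 (size 8, align 8) → ends 64
total 64 bytes, alignment 8
56 − 64 = -8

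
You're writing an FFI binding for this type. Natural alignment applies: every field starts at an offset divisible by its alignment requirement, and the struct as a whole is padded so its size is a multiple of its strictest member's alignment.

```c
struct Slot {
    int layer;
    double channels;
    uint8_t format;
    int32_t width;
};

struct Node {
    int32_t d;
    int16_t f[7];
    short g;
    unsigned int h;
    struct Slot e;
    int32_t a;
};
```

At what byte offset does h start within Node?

20

Slot: @0: layer [4B, align 4] → 4; +4 pad (align 8); @8: channels [8B, align 8] → 16; @16: format [1B, align 1] → 17; +3 pad (align 4); @20: width [4B, align 4] → 24; size 24, align 8
@0: d [4B, align 4] → 4
@4: f [14B, align 2] → 18
@18: g [2B, align 2] → 20
@20: h [4B, align 4] → 24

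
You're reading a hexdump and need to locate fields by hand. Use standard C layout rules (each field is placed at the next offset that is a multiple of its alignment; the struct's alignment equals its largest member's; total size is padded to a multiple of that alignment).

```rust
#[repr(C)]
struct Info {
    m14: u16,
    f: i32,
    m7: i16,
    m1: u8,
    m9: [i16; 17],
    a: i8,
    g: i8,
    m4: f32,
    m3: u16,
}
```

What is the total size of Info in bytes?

m14 at 0 (size 2, align 2) → ends 2
pad 2 to align 4 for f
f at 4 (size 4, align 4) → ends 8
m7 at 8 (size 2, align 2) → ends 10
m1 at 10 (size 1, align 1) → ends 11
pad 1 to align 2 for m9
m9 at 12 (size 34, align 2) → ends 46
a at 46 (size 1, align 1) → ends 47
g at 47 (size 1, align 1) → ends 48
m4 at 48 (size 4, align 4) → ends 52
m3 at 52 (size 2, align 2) → ends 54
tail pad 2 to reach multiple of 4
total 56 bytes, alignment 4

56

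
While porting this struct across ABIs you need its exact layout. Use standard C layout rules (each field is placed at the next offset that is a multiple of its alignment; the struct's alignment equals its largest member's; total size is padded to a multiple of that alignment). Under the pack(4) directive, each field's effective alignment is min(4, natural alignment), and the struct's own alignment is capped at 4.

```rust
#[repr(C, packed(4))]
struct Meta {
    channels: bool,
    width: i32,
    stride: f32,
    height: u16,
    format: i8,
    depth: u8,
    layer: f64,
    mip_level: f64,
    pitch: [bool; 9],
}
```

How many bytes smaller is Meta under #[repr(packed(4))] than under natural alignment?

4

natural layout:
  0..1  channels  (1B, 1-aligned)
  1..4  -- padding (3B)
  4..8  width  (4B, 4-aligned)
  8..12  stride  (4B, 4-aligned)
  12..14  height  (2B, 2-aligned)
  14..15  format  (1B, 1-aligned)
  15..16  depth  (1B, 1-aligned)
  16..24  layer  (8B, 8-aligned)
  24..32  mip_level  (8B, 8-aligned)
  32..41  pitch  (9B, 1-aligned)
  41..48  -- tail padding (7B)
  sizeof = 48, alignof = 8
packed(4) layout:
  0..1  channels  (1B, 1-aligned)
  1..4  -- padding (3B)
  4..8  width  (4B, 4-aligned)
  8..12  stride  (4B, 4-aligned)
  12..14  height  (2B, 2-aligned)
  14..15  format  (1B, 1-aligned)
  15..16  depth  (1B, 1-aligned)
  16..24  layer  (8B, 4-aligned)
  24..32  mip_level  (8B, 4-aligned)
  32..41  pitch  (9B, 1-aligned)
  41..44  -- tail padding (3B)
  sizeof = 44, alignof = 4
48 − 44 = 4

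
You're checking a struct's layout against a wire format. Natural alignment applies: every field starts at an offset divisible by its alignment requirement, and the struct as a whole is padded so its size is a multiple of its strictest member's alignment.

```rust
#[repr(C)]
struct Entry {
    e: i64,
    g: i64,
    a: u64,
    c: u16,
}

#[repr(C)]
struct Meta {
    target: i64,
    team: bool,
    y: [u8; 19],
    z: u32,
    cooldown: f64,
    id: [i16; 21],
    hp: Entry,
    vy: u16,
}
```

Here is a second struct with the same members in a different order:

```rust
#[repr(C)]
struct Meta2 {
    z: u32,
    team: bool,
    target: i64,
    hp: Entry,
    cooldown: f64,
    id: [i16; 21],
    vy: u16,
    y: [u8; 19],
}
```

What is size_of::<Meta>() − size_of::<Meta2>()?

8

Entry: e at 0 (size 8, align 8) → ends 8; g at 8 (size 8, align 8) → ends 16; a at 16 (size 8, align 8) → ends 24; c at 24 (size 2, align 2) → ends 26; tail pad 6 to reach multiple of 8; total 32 bytes, alignment 8
target at 0 (size 8, align 8) → ends 8
team at 8 (size 1, align 1) → ends 9
y at 9 (size 19, align 1) → ends 28
z at 28 (size 4, align 4) → ends 32
cooldown at 32 (size 8, align 8) → ends 40
id at 40 (size 42, align 2) → ends 82
pad 6 to align 8 for hp
hp at 88 (size 32, align 8) → ends 120
vy at 120 (size 2, align 2) → ends 122
tail pad 6 to reach multiple of 8
total 128 bytes, alignment 8
— Meta2 —
z at 0 (size 4, align 4) → ends 4
team at 4 (size 1, align 1) → ends 5
pad 3 to align 8 for target
target at 8 (size 8, align 8) → ends 16
hp at 16 (size 32, align 8) → ends 48
cooldown at 48 (size 8, align 8) → ends 56
id at 56 (size 42, align 2) → ends 98
vy at 98 (size 2, align 2) → ends 100
y at 100 (size 19, align 1) → ends 119
tail pad 1 to reach multiple of 8
total 120 bytes, alignment 8
128 − 120 = 8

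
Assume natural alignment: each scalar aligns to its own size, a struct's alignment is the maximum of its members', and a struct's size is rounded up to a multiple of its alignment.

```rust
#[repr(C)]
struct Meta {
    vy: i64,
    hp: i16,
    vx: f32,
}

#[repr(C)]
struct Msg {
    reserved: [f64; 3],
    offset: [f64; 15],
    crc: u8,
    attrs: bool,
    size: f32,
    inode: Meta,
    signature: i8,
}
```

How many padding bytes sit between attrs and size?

Meta: vy at 0 (size 8, align 8) → ends 8; hp at 8 (size 2, align 2) → ends 10; pad 2 to align 4 for vx; vx at 12 (size 4, align 4) → ends 16; total 16 bytes, alignment 8
reserved at 0 (size 24, align 8) → ends 24
offset at 24 (size 120, align 8) → ends 144
crc at 144 (size 1, align 1) → ends 145
attrs at 145 (size 1, align 1) → ends 146
pad 2 to align 4 for size
size at 148 (size 4, align 4) → ends 152

2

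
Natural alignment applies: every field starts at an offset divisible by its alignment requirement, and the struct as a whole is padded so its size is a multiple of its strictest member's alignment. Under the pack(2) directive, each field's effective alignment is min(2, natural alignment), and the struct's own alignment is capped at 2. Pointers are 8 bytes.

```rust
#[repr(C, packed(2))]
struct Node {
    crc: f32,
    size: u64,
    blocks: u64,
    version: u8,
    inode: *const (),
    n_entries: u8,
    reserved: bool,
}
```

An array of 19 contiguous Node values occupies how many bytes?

crc at 0 (size 4, align 2) → ends 4
size at 4 (size 8, align 2) → ends 12
blocks at 12 (size 8, align 2) → ends 20
version at 20 (size 1, align 1) → ends 21
pad 1 to align 2 for inode
inode at 22 (size 8, align 2) → ends 30
n_entries at 30 (size 1, align 1) → ends 31
reserved at 31 (size 1, align 1) → ends 32
total 32 bytes, alignment 2
array of 19: 19 × 32 = 608

608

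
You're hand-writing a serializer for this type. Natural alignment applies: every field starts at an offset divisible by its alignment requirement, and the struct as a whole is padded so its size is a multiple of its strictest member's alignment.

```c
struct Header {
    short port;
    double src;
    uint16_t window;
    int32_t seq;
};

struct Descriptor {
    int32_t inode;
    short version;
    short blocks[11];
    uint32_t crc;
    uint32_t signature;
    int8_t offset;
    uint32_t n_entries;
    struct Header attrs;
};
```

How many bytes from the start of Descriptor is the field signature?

32

Header: @0: port [2B, align 2] → 2; +6 pad (align 8); @8: src [8B, align 8] → 16; @16: window [2B, align 2] → 18; +2 pad (align 4); @20: seq [4B, align 4] → 24; size 24, align 8
@0: inode [4B, align 4] → 4
@4: version [2B, align 2] → 6
@6: blocks [22B, align 2] → 28
@28: crc [4B, align 4] → 32
@32: signature [4B, align 4] → 36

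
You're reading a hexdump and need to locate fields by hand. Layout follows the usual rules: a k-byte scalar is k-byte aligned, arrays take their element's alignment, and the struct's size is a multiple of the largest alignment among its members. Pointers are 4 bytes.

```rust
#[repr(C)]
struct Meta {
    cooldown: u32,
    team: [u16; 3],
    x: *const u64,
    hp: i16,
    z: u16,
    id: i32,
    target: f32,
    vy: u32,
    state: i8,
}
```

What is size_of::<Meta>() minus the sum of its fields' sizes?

cooldown at 0 (size 4, align 4) → ends 4
team at 4 (size 6, align 2) → ends 10
pad 2 to align 4 for x
x at 12 (size 4, align 4) → ends 16
hp at 16 (size 2, align 2) → ends 18
z at 18 (size 2, align 2) → ends 20
id at 20 (size 4, align 4) → ends 24
target at 24 (size 4, align 4) → ends 28
vy at 28 (size 4, align 4) → ends 32
state at 32 (size 1, align 1) → ends 33
tail pad 3 to reach multiple of 4
total 36 bytes, alignment 4
data bytes 31, size 36 → padding 5

5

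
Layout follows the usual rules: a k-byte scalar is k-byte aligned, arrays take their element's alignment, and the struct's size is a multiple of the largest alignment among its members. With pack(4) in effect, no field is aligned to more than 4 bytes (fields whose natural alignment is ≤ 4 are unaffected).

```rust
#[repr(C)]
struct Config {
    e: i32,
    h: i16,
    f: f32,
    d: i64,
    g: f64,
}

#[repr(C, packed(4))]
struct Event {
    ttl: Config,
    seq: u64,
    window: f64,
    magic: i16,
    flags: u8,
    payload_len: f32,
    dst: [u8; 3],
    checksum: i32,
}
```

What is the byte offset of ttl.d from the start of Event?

16

Config: e at 0 (size 4, align 4) → ends 4; h at 4 (size 2, align 2) → ends 6; pad 2 to align 4 for f; f at 8 (size 4, align 4) → ends 12; pad 4 to align 8 for d; d at 16 (size 8, align 8) → ends 24; g at 24 (size 8, align 8) → ends 32; total 32 bytes, alignment 8
ttl at 0 (size 32, align 4) → ends 32
within Config: d at 16
0 + 16 = 16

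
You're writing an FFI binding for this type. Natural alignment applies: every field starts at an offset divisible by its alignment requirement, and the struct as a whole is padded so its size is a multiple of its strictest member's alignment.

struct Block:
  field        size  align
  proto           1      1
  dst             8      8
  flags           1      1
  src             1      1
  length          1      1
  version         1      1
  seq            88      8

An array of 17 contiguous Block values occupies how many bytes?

0..1  proto  (1B, 1-aligned)
1..8  -- padding (7B)
8..16  dst  (8B, 8-aligned)
16..17  flags  (1B, 1-aligned)
17..18  src  (1B, 1-aligned)
18..19  length  (1B, 1-aligned)
19..20  version  (1B, 1-aligned)
20..24  -- padding (4B)
24..112  seq  (88B, 8-aligned)
sizeof = 112, alignof = 8
array of 17: 17 × 112 = 1904

1904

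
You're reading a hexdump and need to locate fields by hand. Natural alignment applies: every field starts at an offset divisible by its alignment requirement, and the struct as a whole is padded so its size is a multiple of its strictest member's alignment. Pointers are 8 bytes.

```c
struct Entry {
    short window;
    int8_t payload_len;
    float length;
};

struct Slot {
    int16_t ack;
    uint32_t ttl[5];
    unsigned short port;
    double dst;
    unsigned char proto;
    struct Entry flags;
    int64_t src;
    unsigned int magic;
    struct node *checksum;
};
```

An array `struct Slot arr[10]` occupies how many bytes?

800

Entry: 0..2  window  (2B, 2-aligned); 2..3  payload_len  (1B, 1-aligned); 3..4  -- padding (1B); 4..8  length  (4B, 4-aligned); sizeof = 8, alignof = 4
0..2  ack  (2B, 2-aligned)
2..4  -- padding (2B)
4..24  ttl  (20B, 4-aligned)
24..26  port  (2B, 2-aligned)
26..32  -- padding (6B)
32..40  dst  (8B, 8-aligned)
40..41  proto  (1B, 1-aligned)
41..44  -- padding (3B)
44..52  flags  (8B, 4-aligned)
52..56  -- padding (4B)
56..64  src  (8B, 8-aligned)
64..68  magic  (4B, 4-aligned)
68..72  -- padding (4B)
72..80  checksum  (8B, 8-aligned)
sizeof = 80, alignof = 8
array of 10: 10 × 80 = 800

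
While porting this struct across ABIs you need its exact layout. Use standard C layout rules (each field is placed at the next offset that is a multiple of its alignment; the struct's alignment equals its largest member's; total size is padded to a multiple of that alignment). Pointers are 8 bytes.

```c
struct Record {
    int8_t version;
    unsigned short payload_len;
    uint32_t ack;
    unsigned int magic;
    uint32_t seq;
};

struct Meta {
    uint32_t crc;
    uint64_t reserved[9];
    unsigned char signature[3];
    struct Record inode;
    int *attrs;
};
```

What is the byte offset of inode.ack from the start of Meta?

88

Record: 0..1  version  (1B, 1-aligned); 1..2  -- padding (1B); 2..4  payload_len  (2B, 2-aligned); 4..8  ack  (4B, 4-aligned); 8..12  magic  (4B, 4-aligned); 12..16  seq  (4B, 4-aligned); sizeof = 16, alignof = 4
0..4  crc  (4B, 4-aligned)
4..8  -- padding (4B)
8..80  reserved  (72B, 8-aligned)
80..83  signature  (3B, 1-aligned)
83..84  -- padding (1B)
84..100  inode  (16B, 4-aligned)
within Record: ack at 4
84 + 4 = 88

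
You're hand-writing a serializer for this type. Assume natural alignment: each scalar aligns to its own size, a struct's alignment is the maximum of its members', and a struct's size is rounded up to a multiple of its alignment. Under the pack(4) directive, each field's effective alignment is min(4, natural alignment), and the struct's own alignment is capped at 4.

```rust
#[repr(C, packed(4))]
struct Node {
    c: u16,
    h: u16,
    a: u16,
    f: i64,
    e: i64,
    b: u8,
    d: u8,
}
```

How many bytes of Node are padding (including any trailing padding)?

0..2  c  (2B, 2-aligned)
2..4  h  (2B, 2-aligned)
4..6  a  (2B, 2-aligned)
6..8  -- padding (2B)
8..16  f  (8B, 4-aligned)
16..24  e  (8B, 4-aligned)
24..25  b  (1B, 1-aligned)
25..26  d  (1B, 1-aligned)
26..28  -- tail padding (2B)
sizeof = 28, alignof = 4
data bytes 24, size 28 → padding 4

4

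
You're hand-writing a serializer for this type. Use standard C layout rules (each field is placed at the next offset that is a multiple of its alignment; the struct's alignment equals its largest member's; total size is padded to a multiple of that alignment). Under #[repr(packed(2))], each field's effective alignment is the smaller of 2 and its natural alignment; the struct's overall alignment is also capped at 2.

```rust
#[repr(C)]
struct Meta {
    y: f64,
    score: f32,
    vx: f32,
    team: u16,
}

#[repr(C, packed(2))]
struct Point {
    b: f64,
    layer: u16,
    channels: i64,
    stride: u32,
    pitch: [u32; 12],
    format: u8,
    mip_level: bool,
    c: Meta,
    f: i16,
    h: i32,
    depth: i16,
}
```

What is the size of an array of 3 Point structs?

312

Meta: y at 0 (size 8, align 8) → ends 8; score at 8 (size 4, align 4) → ends 12; vx at 12 (size 4, align 4) → ends 16; team at 16 (size 2, align 2) → ends 18; tail pad 6 to reach multiple of 8; total 24 bytes, alignment 8
b at 0 (size 8, align 2) → ends 8
layer at 8 (size 2, align 2) → ends 10
channels at 10 (size 8, align 2) → ends 18
stride at 18 (size 4, align 2) → ends 22
pitch at 22 (size 48, align 2) → ends 70
format at 70 (size 1, align 1) → ends 71
mip_level at 71 (size 1, align 1) → ends 72
c at 72 (size 24, align 2) → ends 96
f at 96 (size 2, align 2) → ends 98
h at 98 (size 4, align 2) → ends 102
depth at 102 (size 2, align 2) → ends 104
total 104 bytes, alignment 2
array of 3: 3 × 104 = 312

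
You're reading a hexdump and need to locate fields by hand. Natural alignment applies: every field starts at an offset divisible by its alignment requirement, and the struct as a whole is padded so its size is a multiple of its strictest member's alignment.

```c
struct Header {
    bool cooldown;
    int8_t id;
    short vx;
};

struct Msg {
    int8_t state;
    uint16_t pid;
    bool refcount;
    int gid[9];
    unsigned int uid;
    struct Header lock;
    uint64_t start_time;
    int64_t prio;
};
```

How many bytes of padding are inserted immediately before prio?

0

Header: 0..1  cooldown  (1B, 1-aligned); 1..2  id  (1B, 1-aligned); 2..4  vx  (2B, 2-aligned); sizeof = 4, alignof = 2
0..1  state  (1B, 1-aligned)
1..2  -- padding (1B)
2..4  pid  (2B, 2-aligned)
4..5  refcount  (1B, 1-aligned)
5..8  -- padding (3B)
8..44  gid  (36B, 4-aligned)
44..48  uid  (4B, 4-aligned)
48..52  lock  (4B, 2-aligned)
52..56  -- padding (4B)
56..64  start_time  (8B, 8-aligned)
64..72  prio  (8B, 8-aligned)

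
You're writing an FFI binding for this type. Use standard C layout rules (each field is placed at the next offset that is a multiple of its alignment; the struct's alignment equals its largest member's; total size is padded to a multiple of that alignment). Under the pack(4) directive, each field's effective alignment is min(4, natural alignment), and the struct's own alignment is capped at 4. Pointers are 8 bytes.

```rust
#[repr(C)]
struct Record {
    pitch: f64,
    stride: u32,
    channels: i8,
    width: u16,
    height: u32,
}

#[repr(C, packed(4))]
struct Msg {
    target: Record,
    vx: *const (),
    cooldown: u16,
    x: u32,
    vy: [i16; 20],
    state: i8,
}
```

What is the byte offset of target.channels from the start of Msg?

12

Record: pitch at 0 (size 8, align 8) → ends 8; stride at 8 (size 4, align 4) → ends 12; channels at 12 (size 1, align 1) → ends 13; pad 1 to align 2 for width; width at 14 (size 2, align 2) → ends 16; height at 16 (size 4, align 4) → ends 20; tail pad 4 to reach multiple of 8; total 24 bytes, alignment 8
target at 0 (size 24, align 4) → ends 24
within Record: channels at 12
0 + 12 = 12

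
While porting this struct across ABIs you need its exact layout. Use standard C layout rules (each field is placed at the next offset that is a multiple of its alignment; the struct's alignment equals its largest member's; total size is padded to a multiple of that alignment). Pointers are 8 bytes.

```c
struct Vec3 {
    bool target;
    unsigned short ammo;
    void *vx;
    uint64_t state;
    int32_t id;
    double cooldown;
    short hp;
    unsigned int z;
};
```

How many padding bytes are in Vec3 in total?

11

target at 0 (size 1, align 1) → ends 1
pad 1 to align 2 for ammo
ammo at 2 (size 2, align 2) → ends 4
pad 4 to align 8 for vx
vx at 8 (size 8, align 8) → ends 16
state at 16 (size 8, align 8) → ends 24
id at 24 (size 4, align 4) → ends 28
pad 4 to align 8 for cooldown
cooldown at 32 (size 8, align 8) → ends 40
hp at 40 (size 2, align 2) → ends 42
pad 2 to align 4 for z
z at 44 (size 4, align 4) → ends 48
total 48 bytes, alignment 8
data bytes 37, size 48 → padding 11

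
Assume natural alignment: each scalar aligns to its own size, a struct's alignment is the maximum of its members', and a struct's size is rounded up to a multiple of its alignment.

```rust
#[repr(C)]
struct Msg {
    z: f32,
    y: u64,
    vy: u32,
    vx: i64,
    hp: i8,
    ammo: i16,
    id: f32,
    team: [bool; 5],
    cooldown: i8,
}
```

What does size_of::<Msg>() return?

48

@0: z [4B, align 4] → 4
+4 pad (align 8)
@8: y [8B, align 8] → 16
@16: vy [4B, align 4] → 20
+4 pad (align 8)
@24: vx [8B, align 8] → 32
@32: hp [1B, align 1] → 33
+1 pad (align 2)
@34: ammo [2B, align 2] → 36
@36: id [4B, align 4] → 40
@40: team [5B, align 1] → 45
@45: cooldown [1B, align 1] → 46
+2 tail pad (align 8)
size 48, align 8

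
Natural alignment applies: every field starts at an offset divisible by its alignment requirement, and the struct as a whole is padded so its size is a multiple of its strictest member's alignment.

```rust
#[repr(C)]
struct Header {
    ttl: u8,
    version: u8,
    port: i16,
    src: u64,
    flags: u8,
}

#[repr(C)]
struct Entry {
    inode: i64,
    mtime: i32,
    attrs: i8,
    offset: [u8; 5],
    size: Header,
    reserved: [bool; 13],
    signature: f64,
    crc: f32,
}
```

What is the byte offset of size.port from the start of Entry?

26

Header: ttl at 0 (size 1, align 1) → ends 1; version at 1 (size 1, align 1) → ends 2; port at 2 (size 2, align 2) → ends 4; pad 4 to align 8 for src; src at 8 (size 8, align 8) → ends 16; flags at 16 (size 1, align 1) → ends 17; tail pad 7 to reach multiple of 8; total 24 bytes, alignment 8
inode at 0 (size 8, align 8) → ends 8
mtime at 8 (size 4, align 4) → ends 12
attrs at 12 (size 1, align 1) → ends 13
offset at 13 (size 5, align 1) → ends 18
pad 6 to align 8 for size
size at 24 (size 24, align 8) → ends 48
within Header: port at 2
24 + 2 = 26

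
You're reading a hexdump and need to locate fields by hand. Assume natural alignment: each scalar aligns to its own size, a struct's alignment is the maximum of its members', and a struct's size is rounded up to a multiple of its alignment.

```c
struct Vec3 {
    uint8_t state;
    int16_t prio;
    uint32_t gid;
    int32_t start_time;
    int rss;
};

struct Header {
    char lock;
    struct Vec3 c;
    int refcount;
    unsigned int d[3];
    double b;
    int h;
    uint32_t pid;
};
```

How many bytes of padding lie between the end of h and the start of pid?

Vec3: 0..1  state  (1B, 1-aligned); 1..2  -- padding (1B); 2..4  prio  (2B, 2-aligned); 4..8  gid  (4B, 4-aligned); 8..12  start_time  (4B, 4-aligned); 12..16  rss  (4B, 4-aligned); sizeof = 16, alignof = 4
0..1  lock  (1B, 1-aligned)
1..4  -- padding (3B)
4..20  c  (16B, 4-aligned)
20..24  refcount  (4B, 4-aligned)
24..36  d  (12B, 4-aligned)
36..40  -- padding (4B)
40..48  b  (8B, 8-aligned)
48..52  h  (4B, 4-aligned)
52..56  pid  (4B, 4-aligned)

0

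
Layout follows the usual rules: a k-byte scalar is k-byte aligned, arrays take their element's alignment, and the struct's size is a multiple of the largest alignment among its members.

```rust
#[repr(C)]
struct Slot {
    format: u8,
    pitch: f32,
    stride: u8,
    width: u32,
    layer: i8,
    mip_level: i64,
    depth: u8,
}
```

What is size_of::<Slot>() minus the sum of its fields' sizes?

format at 0 (size 1, align 1) → ends 1
pad 3 to align 4 for pitch
pitch at 4 (size 4, align 4) → ends 8
stride at 8 (size 1, align 1) → ends 9
pad 3 to align 4 for width
width at 12 (size 4, align 4) → ends 16
layer at 16 (size 1, align 1) → ends 17
pad 7 to align 8 for mip_level
mip_level at 24 (size 8, align 8) → ends 32
depth at 32 (size 1, align 1) → ends 33
tail pad 7 to reach multiple of 8
total 40 bytes, alignment 8
data bytes 20, size 40 → padding 20

20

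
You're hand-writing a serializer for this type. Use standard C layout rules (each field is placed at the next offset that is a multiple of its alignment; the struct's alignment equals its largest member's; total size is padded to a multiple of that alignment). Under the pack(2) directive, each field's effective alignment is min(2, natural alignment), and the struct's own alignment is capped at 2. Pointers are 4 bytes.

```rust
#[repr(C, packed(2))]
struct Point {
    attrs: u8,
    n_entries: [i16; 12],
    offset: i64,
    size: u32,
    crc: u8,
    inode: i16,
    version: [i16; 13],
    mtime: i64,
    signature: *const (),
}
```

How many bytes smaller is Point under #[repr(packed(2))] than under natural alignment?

natural layout:
  0..1  attrs  (1B, 1-aligned)
  1..2  -- padding (1B)
  2..26  n_entries  (24B, 2-aligned)
  26..32  -- padding (6B)
  32..40  offset  (8B, 8-aligned)
  40..44  size  (4B, 4-aligned)
  44..45  crc  (1B, 1-aligned)
  45..46  -- padding (1B)
  46..48  inode  (2B, 2-aligned)
  48..74  version  (26B, 2-aligned)
  74..80  -- padding (6B)
  80..88  mtime  (8B, 8-aligned)
  88..92  signature  (4B, 4-aligned)
  92..96  -- tail padding (4B)
  sizeof = 96, alignof = 8
packed(2) layout:
  0..1  attrs  (1B, 1-aligned)
  1..2  -- padding (1B)
  2..26  n_entries  (24B, 2-aligned)
  26..34  offset  (8B, 2-aligned)
  34..38  size  (4B, 2-aligned)
  38..39  crc  (1B, 1-aligned)
  39..40  -- padding (1B)
  40..42  inode  (2B, 2-aligned)
  42..68  version  (26B, 2-aligned)
  68..76  mtime  (8B, 2-aligned)
  76..80  signature  (4B, 2-aligned)
  sizeof = 80, alignof = 2
96 − 80 = 16

16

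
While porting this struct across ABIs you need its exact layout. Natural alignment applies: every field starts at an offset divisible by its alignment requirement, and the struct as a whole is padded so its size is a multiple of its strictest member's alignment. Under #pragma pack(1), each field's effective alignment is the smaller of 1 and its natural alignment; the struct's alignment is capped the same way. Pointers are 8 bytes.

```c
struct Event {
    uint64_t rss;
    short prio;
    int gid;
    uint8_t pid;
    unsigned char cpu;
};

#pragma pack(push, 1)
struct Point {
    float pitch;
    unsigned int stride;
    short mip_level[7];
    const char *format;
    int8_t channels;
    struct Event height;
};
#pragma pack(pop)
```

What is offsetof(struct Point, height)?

Event: rss at 0 (size 8, align 8) → ends 8; prio at 8 (size 2, align 2) → ends 10; pad 2 to align 4 for gid; gid at 12 (size 4, align 4) → ends 16; pid at 16 (size 1, align 1) → ends 17; cpu at 17 (size 1, align 1) → ends 18; tail pad 6 to reach multiple of 8; total 24 bytes, alignment 8
pitch at 0 (size 4, align 1) → ends 4
stride at 4 (size 4, align 1) → ends 8
mip_level at 8 (size 14, align 1) → ends 22
format at 22 (size 8, align 1) → ends 30
channels at 30 (size 1, align 1) → ends 31
height at 31 (size 24, align 1) → ends 55

31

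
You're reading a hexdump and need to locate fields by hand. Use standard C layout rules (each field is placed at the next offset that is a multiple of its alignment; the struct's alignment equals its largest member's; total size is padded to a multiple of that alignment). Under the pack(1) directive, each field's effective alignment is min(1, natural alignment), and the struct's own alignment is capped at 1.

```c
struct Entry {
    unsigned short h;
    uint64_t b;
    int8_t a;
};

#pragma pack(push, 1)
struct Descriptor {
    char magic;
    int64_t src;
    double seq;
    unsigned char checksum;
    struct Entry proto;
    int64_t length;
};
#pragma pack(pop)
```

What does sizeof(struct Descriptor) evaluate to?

50 bytes

Entry: @0: h [2B, align 2] → 2; +6 pad (align 8); @8: b [8B, align 8] → 16; @16: a [1B, align 1] → 17; +7 tail pad (align 8); size 24, align 8
@0: magic [1B, align 1] → 1
@1: src [8B, align 1] → 9
@9: seq [8B, align 1] → 17
@17: checksum [1B, align 1] → 18
@18: proto [24B, align 1] → 42
@42: length [8B, align 1] → 50
size 50, align 1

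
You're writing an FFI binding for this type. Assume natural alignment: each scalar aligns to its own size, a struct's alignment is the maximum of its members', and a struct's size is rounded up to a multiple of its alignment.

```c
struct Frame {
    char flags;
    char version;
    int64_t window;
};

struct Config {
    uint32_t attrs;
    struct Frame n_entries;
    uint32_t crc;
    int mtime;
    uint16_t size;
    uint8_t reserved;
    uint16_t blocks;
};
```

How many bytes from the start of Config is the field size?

32

Frame: flags at 0 (size 1, align 1) → ends 1; version at 1 (size 1, align 1) → ends 2; pad 6 to align 8 for window; window at 8 (size 8, align 8) → ends 16; total 16 bytes, alignment 8
attrs at 0 (size 4, align 4) → ends 4
pad 4 to align 8 for n_entries
n_entries at 8 (size 16, align 8) → ends 24
crc at 24 (size 4, align 4) → ends 28
mtime at 28 (size 4, align 4) → ends 32
size at 32 (size 2, align 2) → ends 34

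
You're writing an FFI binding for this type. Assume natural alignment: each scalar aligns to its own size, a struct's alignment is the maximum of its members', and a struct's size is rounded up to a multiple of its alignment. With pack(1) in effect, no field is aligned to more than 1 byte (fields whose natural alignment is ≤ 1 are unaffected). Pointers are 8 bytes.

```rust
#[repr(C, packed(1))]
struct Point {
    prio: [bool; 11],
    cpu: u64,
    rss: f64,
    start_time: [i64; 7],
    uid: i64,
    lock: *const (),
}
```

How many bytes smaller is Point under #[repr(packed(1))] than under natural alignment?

natural layout:
  prio at 0 (size 11, align 1) → ends 11
  pad 5 to align 8 for cpu
  cpu at 16 (size 8, align 8) → ends 24
  rss at 24 (size 8, align 8) → ends 32
  start_time at 32 (size 56, align 8) → ends 88
  uid at 88 (size 8, align 8) → ends 96
  lock at 96 (size 8, align 8) → ends 104
  total 104 bytes, alignment 8
packed(1) layout:
  prio at 0 (size 11, align 1) → ends 11
  cpu at 11 (size 8, align 1) → ends 19
  rss at 19 (size 8, align 1) → ends 27
  start_time at 27 (size 56, align 1) → ends 83
  uid at 83 (size 8, align 1) → ends 91
  lock at 91 (size 8, align 1) → ends 99
  total 99 bytes, alignment 1
104 − 99 = 5

5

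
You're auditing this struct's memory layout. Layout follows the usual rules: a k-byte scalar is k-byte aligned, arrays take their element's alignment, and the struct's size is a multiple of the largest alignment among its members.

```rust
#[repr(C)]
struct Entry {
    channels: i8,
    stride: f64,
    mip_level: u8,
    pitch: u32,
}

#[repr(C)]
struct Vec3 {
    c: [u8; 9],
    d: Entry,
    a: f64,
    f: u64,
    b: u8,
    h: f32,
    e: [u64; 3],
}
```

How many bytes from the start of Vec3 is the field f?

Entry: @0: channels [1B, align 1] → 1; +7 pad (align 8); @8: stride [8B, align 8] → 16; @16: mip_level [1B, align 1] → 17; +3 pad (align 4); @20: pitch [4B, align 4] → 24; size 24, align 8
@0: c [9B, align 1] → 9
+7 pad (align 8)
@16: d [24B, align 8] → 40
@40: a [8B, align 8] → 48
@48: f [8B, align 8] → 56

48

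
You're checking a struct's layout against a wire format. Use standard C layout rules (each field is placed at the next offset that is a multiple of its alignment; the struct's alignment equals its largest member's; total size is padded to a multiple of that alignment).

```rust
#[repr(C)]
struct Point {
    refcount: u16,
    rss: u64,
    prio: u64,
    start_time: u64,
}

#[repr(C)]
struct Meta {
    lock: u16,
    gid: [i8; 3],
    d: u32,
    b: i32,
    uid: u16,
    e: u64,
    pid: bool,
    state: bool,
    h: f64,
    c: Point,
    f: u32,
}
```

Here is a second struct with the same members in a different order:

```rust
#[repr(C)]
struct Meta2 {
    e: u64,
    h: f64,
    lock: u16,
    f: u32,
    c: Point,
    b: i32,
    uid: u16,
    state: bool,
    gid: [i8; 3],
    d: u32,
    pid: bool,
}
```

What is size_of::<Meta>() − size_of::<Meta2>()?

8

Point: @0: refcount [2B, align 2] → 2; +6 pad (align 8); @8: rss [8B, align 8] → 16; @16: prio [8B, align 8] → 24; @24: start_time [8B, align 8] → 32; size 32, align 8
@0: lock [2B, align 2] → 2
@2: gid [3B, align 1] → 5
+3 pad (align 4)
@8: d [4B, align 4] → 12
@12: b [4B, align 4] → 16
@16: uid [2B, align 2] → 18
+6 pad (align 8)
@24: e [8B, align 8] → 32
@32: pid [1B, align 1] → 33
@33: state [1B, align 1] → 34
+6 pad (align 8)
@40: h [8B, align 8] → 48
@48: c [32B, align 8] → 80
@80: f [4B, align 4] → 84
+4 tail pad (align 8)
size 88, align 8
— Meta2 —
@0: e [8B, align 8] → 8
@8: h [8B, align 8] → 16
@16: lock [2B, align 2] → 18
+2 pad (align 4)
@20: f [4B, align 4] → 24
@24: c [32B, align 8] → 56
@56: b [4B, align 4] → 60
@60: uid [2B, align 2] → 62
@62: state [1B, align 1] → 63
@63: gid [3B, align 1] → 66
+2 pad (align 4)
@68: d [4B, align 4] → 72
@72: pid [1B, align 1] → 73
+7 tail pad (align 8)
size 80, align 8
88 − 80 = 8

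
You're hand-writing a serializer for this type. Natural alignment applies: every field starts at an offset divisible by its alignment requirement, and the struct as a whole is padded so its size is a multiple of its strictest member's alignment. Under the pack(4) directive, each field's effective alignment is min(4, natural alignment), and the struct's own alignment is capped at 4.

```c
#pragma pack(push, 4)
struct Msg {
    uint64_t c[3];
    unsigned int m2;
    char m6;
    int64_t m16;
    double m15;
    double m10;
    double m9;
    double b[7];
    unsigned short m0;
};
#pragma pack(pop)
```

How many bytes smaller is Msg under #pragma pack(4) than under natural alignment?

4

natural layout:
  @0: c [24B, align 8] → 24
  @24: m2 [4B, align 4] → 28
  @28: m6 [1B, align 1] → 29
  +3 pad (align 8)
  @32: m16 [8B, align 8] → 40
  @40: m15 [8B, align 8] → 48
  @48: m10 [8B, align 8] → 56
  @56: m9 [8B, align 8] → 64
  @64: b [56B, align 8] → 120
  @120: m0 [2B, align 2] → 122
  +6 tail pad (align 8)
  size 128, align 8
packed(4) layout:
  @0: c [24B, align 4] → 24
  @24: m2 [4B, align 4] → 28
  @28: m6 [1B, align 1] → 29
  +3 pad (align 4)
  @32: m16 [8B, align 4] → 40
  @40: m15 [8B, align 4] → 48
  @48: m10 [8B, align 4] → 56
  @56: m9 [8B, align 4] → 64
  @64: b [56B, align 4] → 120
  @120: m0 [2B, align 2] → 122
  +2 tail pad (align 4)
  size 124, align 4
128 − 124 = 4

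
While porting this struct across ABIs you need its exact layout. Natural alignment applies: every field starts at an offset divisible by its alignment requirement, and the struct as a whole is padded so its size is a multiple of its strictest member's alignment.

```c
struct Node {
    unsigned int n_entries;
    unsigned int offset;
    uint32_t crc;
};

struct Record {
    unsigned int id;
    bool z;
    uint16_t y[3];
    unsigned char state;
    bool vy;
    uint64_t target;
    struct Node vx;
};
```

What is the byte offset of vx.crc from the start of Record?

32

Node: n_entries at 0 (size 4, align 4) → ends 4; offset at 4 (size 4, align 4) → ends 8; crc at 8 (size 4, align 4) → ends 12; total 12 bytes, alignment 4
id at 0 (size 4, align 4) → ends 4
z at 4 (size 1, align 1) → ends 5
pad 1 to align 2 for y
y at 6 (size 6, align 2) → ends 12
state at 12 (size 1, align 1) → ends 13
vy at 13 (size 1, align 1) → ends 14
pad 2 to align 8 for target
target at 16 (size 8, align 8) → ends 24
vx at 24 (size 12, align 4) → ends 36
within Node: crc at 8
24 + 8 = 32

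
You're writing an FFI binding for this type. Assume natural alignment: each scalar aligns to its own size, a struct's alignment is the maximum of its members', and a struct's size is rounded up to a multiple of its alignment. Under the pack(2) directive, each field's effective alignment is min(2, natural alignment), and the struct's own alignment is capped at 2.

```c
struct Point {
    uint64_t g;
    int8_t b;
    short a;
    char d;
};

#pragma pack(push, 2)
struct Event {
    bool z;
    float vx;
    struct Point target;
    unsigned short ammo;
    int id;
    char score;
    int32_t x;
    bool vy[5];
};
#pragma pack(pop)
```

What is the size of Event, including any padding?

Point: 0..8  g  (8B, 8-aligned); 8..9  b  (1B, 1-aligned); 9..10  -- padding (1B); 10..12  a  (2B, 2-aligned); 12..13  d  (1B, 1-aligned); 13..16  -- tail padding (3B); sizeof = 16, alignof = 8
0..1  z  (1B, 1-aligned)
1..2  -- padding (1B)
2..6  vx  (4B, 2-aligned)
6..22  target  (16B, 2-aligned)
22..24  ammo  (2B, 2-aligned)
24..28  id  (4B, 2-aligned)
28..29  score  (1B, 1-aligned)
29..30  -- padding (1B)
30..34  x  (4B, 2-aligned)
34..39  vy  (5B, 1-aligned)
39..40  -- tail padding (1B)
sizeof = 40, alignof = 2

40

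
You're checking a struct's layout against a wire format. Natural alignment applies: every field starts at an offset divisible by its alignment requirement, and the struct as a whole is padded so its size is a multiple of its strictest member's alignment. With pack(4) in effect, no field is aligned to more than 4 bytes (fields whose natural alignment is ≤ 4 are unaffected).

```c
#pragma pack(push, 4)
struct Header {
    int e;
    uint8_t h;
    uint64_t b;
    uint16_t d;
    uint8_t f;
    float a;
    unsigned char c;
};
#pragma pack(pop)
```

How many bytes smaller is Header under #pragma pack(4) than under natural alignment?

4

natural layout:
  @0: e [4B, align 4] → 4
  @4: h [1B, align 1] → 5
  +3 pad (align 8)
  @8: b [8B, align 8] → 16
  @16: d [2B, align 2] → 18
  @18: f [1B, align 1] → 19
  +1 pad (align 4)
  @20: a [4B, align 4] → 24
  @24: c [1B, align 1] → 25
  +7 tail pad (align 8)
  size 32, align 8
packed(4) layout:
  @0: e [4B, align 4] → 4
  @4: h [1B, align 1] → 5
  +3 pad (align 4)
  @8: b [8B, align 4] → 16
  @16: d [2B, align 2] → 18
  @18: f [1B, align 1] → 19
  +1 pad (align 4)
  @20: a [4B, align 4] → 24
  @24: c [1B, align 1] → 25
  +3 tail pad (align 4)
  size 28, align 4
32 − 28 = 4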